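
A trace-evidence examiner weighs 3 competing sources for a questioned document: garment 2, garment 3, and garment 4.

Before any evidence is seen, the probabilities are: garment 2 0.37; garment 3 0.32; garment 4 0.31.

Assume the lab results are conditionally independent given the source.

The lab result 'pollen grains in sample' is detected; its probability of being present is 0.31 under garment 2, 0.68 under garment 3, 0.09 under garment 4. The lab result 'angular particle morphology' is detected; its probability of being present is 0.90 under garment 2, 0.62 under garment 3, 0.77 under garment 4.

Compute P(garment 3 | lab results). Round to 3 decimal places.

0.520

Multiply each prior by the joint likelihood of the lab result pattern:
  garment 2: 0.37 × 0.31 × 0.90 = 0.10323
  garment 3: 0.32 × 0.68 × 0.62 = 0.13491
  garment 4: 0.31 × 0.09 × 0.77 = 0.021483
Marginal likelihood of the evidence = 0.25962.
P(garment 3 | evidence) = 0.13491 / 0.25962 ≈ 0.520.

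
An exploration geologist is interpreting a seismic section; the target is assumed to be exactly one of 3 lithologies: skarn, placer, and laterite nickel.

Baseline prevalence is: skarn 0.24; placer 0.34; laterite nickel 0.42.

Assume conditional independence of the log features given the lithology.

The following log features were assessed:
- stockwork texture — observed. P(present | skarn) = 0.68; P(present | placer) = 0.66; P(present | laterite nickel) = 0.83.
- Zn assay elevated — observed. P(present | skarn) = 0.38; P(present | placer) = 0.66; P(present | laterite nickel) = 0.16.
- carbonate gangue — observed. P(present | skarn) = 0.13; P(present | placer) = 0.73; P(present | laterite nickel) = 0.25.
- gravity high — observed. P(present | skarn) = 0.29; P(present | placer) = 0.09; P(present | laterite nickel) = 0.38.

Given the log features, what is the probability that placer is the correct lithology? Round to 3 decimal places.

By Bayes' rule with conditional independence, the unnormalized weight for each hypothesis is prior × ∏ likelihoods:
  skarn: 0.24 × 0.68 × 0.38 × 0.13 × 0.29 = 0.002338
  placer: 0.34 × 0.66 × 0.66 × 0.73 × 0.09 = 0.0097304
  laterite nickel: 0.42 × 0.83 × 0.16 × 0.25 × 0.38 = 0.0052987
The unnormalized weights sum to 0.017367.
P(placer | evidence) = 0.0097304 / 0.017367 ≈ 0.560.

0.560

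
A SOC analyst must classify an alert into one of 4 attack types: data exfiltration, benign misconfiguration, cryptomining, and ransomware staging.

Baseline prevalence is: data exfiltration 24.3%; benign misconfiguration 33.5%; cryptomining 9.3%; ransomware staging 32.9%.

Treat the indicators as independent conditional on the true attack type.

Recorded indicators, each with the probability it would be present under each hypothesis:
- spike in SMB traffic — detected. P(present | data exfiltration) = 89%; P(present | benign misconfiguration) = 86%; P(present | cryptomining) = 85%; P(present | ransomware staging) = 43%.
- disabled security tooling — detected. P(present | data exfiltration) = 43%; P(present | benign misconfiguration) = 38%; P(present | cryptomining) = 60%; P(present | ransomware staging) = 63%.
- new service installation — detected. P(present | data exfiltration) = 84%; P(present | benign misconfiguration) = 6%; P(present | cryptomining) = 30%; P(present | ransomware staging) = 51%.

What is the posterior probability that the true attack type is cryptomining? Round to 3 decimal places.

0.099

For each hypothesis, the unnormalized posterior weight is prior × product of the indicator likelihoods:
  data exfiltration: 0.243 × 0.89 × 0.43 × 0.84 = 0.078117
  benign misconfiguration: 0.335 × 0.86 × 0.38 × 0.06 = 0.0065687
  cryptomining: 0.093 × 0.85 × 0.60 × 0.30 = 0.014229
  ransomware staging: 0.329 × 0.43 × 0.63 × 0.51 = 0.045454
Marginal likelihood of the evidence = 0.14437.
P(cryptomining | evidence) = 0.014229 / 0.14437 ≈ 0.099.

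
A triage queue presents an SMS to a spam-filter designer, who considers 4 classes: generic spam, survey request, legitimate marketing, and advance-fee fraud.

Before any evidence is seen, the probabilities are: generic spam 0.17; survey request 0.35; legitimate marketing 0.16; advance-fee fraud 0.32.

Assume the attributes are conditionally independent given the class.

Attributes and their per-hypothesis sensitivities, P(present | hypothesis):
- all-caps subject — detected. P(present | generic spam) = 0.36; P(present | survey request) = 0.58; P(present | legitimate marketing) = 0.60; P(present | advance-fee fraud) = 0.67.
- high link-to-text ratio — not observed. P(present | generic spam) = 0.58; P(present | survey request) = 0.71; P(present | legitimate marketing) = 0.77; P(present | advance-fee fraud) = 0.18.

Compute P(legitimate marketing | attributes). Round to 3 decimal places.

0.078

By Bayes' rule with conditional independence, the unnormalized weight for each hypothesis is prior × ∏ likelihoods (using 1 − P(present | H) for each absent attribute):
  generic spam: 0.17 × 0.36 × (1 − 0.58) = 0.025704
  survey request: 0.35 × 0.58 × (1 − 0.71) = 0.05887
  legitimate marketing: 0.16 × 0.60 × (1 − 0.77) = 0.02208
  advance-fee fraud: 0.32 × 0.67 × (1 − 0.18) = 0.17581
Marginal likelihood of the evidence = 0.28246.
P(legitimate marketing | evidence) = 0.02208 / 0.28246 ≈ 0.078.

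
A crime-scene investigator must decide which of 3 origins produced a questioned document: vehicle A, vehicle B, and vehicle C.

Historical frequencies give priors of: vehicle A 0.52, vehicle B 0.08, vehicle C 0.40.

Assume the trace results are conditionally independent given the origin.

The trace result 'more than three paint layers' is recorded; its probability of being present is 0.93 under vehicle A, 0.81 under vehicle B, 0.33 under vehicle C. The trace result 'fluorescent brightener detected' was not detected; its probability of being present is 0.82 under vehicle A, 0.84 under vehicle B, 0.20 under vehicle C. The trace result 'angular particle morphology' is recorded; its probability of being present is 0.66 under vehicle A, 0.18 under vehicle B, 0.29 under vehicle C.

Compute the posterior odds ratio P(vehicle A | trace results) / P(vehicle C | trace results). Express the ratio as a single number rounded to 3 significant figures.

1.88

The normalizing constant cancels in an odds ratio, so compute prior × likelihood for the two hypotheses only (using 1 − P(present | H) for each absent trace result):
  vehicle A: 0.52 × 0.93 × (1 − 0.82) × 0.66 = 0.057452
  vehicle C: 0.40 × 0.33 × (1 − 0.20) × 0.29 = 0.030624
Posterior odds = 0.057452 / 0.030624 ≈ 1.88.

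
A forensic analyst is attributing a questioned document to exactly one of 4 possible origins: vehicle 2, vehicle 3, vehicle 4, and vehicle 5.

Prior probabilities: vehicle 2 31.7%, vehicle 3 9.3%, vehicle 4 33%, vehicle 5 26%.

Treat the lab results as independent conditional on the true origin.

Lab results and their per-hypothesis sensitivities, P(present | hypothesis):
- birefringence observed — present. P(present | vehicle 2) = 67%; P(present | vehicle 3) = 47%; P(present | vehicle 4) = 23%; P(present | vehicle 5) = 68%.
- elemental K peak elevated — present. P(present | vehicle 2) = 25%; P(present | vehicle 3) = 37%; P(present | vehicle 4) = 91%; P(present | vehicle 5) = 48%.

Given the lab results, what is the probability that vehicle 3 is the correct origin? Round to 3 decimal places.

For each hypothesis, the unnormalized posterior weight is prior × product of the lab result likelihoods:
  vehicle 2: 0.317 × 0.67 × 0.25 = 0.053098
  vehicle 3: 0.093 × 0.47 × 0.37 = 0.016173
  vehicle 4: 0.330 × 0.23 × 0.91 = 0.069069
  vehicle 5: 0.260 × 0.68 × 0.48 = 0.084864
Normalizing constant Z = 0.053098 + 0.016173 + 0.069069 + 0.084864 = 0.2232.
P(vehicle 3 | evidence) = 0.016173 / 0.2232 ≈ 0.072.

0.072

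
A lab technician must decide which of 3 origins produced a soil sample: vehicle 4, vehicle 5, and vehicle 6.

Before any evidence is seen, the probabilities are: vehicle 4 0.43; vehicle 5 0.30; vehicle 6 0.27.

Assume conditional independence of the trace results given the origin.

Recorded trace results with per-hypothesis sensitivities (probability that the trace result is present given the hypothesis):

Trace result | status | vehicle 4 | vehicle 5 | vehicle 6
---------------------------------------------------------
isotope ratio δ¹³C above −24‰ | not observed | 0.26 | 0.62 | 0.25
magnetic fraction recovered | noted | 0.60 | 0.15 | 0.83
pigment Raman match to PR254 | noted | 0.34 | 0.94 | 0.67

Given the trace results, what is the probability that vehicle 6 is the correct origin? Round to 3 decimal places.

0.582

Multiply each prior by the joint likelihood of the trace result pattern (using 1 − P(present | H) for each absent trace result):
  vehicle 4: 0.43 × (1 − 0.26) × 0.60 × 0.34 = 0.064913
  vehicle 5: 0.30 × (1 − 0.62) × 0.15 × 0.94 = 0.016074
  vehicle 6: 0.27 × (1 − 0.25) × 0.83 × 0.67 = 0.11261
Normalizing constant Z = 0.064913 + 0.016074 + 0.11261 = 0.1936.
P(vehicle 6 | evidence) = 0.11261 / 0.1936 ≈ 0.582.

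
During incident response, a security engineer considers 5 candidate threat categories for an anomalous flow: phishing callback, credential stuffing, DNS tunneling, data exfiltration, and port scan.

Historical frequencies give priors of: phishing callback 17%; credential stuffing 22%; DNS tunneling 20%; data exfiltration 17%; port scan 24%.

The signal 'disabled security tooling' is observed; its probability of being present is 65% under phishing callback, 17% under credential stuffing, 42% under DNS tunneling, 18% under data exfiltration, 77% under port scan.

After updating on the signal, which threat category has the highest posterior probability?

port scan

For each hypothesis, the unnormalized posterior weight is prior × likelihood:
  phishing callback: 0.17 × 0.65 = 0.1105
  credential stuffing: 0.22 × 0.17 = 0.0374
  DNS tunneling: 0.20 × 0.42 = 0.084
  data exfiltration: 0.17 × 0.18 = 0.0306
  port scan: 0.24 × 0.77 = 0.1848
Marginal likelihood of the evidence = 0.4473.
P(phishing callback | evidence) ≈ 0.1105 / 0.4473 ≈ 0.247
P(credential stuffing | evidence) ≈ 0.0374 / 0.4473 ≈ 0.084
P(DNS tunneling | evidence) ≈ 0.084 / 0.4473 ≈ 0.188
P(data exfiltration | evidence) ≈ 0.0306 / 0.4473 ≈ 0.068
P(port scan | evidence) ≈ 0.1848 / 0.4473 ≈ 0.413
The largest is 0.413, so port scan is most probable.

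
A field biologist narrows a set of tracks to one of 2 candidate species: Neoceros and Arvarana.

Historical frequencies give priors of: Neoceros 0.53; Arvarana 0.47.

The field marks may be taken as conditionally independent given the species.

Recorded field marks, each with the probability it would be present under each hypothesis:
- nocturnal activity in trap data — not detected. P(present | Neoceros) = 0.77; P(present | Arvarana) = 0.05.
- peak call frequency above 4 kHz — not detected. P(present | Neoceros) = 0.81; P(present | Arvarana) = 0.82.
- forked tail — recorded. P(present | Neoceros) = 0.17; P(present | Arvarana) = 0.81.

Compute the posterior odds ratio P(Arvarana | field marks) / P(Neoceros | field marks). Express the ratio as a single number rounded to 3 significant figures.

Unnormalized posterior weight (prior times the field mark likelihoods) for each of the two hypotheses (using 1 − P(present | H) for each absent field mark):
  Arvarana: 0.47 × (1 − 0.05) × (1 − 0.82) × 0.81 = 0.0651
  Neoceros: 0.53 × (1 − 0.77) × (1 − 0.81) × 0.17 = 0.0039374
Posterior odds = 0.0651 / 0.0039374 ≈ 16.5.

16.5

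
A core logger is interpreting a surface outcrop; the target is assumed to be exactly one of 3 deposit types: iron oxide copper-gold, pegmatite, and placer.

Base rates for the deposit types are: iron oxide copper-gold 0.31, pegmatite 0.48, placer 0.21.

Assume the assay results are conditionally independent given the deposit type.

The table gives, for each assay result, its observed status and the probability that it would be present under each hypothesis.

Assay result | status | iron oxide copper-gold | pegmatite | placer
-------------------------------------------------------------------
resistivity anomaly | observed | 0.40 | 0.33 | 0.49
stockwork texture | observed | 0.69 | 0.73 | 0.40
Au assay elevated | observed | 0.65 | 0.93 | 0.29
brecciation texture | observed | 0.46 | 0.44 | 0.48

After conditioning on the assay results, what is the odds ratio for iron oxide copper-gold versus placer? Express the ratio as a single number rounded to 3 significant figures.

Unnormalized posterior weight (prior times the assay result likelihoods) for each of the two hypotheses:
  iron oxide copper-gold: 0.31 × 0.40 × 0.69 × 0.65 × 0.46 = 0.025582
  placer: 0.21 × 0.49 × 0.40 × 0.29 × 0.48 = 0.0057295
Posterior odds = 0.025582 / 0.0057295 ≈ 4.47.

4.47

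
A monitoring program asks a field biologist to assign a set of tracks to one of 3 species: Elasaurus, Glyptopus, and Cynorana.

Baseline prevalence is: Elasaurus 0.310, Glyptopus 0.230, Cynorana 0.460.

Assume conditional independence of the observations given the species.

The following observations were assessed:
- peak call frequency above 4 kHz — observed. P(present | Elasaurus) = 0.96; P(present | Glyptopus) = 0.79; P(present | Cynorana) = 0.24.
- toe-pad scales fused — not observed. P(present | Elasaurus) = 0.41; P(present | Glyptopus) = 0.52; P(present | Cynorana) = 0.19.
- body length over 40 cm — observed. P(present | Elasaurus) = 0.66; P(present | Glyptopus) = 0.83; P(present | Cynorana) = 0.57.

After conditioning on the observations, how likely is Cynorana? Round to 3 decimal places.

For each hypothesis, the unnormalized posterior weight is prior × product of the observation likelihoods (using 1 − P(present | H) for each absent observation):
  Elasaurus: 0.310 × 0.96 × (1 − 0.41) × 0.66 = 0.11589
  Glyptopus: 0.230 × 0.79 × (1 − 0.52) × 0.83 = 0.072389
  Cynorana: 0.460 × 0.24 × (1 − 0.19) × 0.57 = 0.050972
Normalizing constant Z = 0.11589 + 0.072389 + 0.050972 = 0.23925.
P(Cynorana | evidence) = 0.050972 / 0.23925 ≈ 0.213.

0.213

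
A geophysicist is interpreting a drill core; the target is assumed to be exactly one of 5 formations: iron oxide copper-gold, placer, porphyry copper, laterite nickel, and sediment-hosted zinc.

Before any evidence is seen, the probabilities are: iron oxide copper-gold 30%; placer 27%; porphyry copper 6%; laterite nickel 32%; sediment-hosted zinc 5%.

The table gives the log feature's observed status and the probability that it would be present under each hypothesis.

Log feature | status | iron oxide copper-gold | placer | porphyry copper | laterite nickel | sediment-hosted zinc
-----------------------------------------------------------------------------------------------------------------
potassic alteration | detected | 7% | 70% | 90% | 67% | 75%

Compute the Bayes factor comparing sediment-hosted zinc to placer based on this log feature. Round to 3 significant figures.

Likelihood of this log feature under each hypothesis:
  sediment-hosted zinc: 0.75
  placer: 0.7
Bayes factor = 0.75 / 0.7 ≈ 1.07

1.07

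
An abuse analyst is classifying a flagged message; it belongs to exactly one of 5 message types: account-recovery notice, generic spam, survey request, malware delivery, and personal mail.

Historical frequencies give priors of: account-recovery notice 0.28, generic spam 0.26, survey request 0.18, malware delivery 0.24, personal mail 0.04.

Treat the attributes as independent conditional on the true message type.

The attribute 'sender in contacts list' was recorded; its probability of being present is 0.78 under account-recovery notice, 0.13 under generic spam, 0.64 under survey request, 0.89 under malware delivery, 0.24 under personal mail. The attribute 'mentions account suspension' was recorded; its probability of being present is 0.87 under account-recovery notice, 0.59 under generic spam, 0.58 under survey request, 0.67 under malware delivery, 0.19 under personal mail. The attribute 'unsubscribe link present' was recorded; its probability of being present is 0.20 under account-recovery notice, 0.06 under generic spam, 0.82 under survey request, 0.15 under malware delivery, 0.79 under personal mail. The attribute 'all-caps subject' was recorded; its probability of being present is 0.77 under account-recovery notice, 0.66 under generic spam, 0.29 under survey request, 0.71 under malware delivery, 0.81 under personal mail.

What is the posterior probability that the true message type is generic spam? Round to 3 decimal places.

For each hypothesis, the unnormalized posterior weight is prior × product of the attribute likelihoods:
  account-recovery notice: 0.28 × 0.78 × 0.87 × 0.20 × 0.77 = 0.029261
  generic spam: 0.26 × 0.13 × 0.59 × 0.06 × 0.66 = 0.0007897
  survey request: 0.18 × 0.64 × 0.58 × 0.82 × 0.29 = 0.015889
  malware delivery: 0.24 × 0.89 × 0.67 × 0.15 × 0.71 = 0.015241
  personal mail: 0.04 × 0.24 × 0.19 × 0.79 × 0.81 = 0.0011672
The unnormalized weights sum to 0.062348.
P(generic spam | evidence) = 0.0007897 / 0.062348 ≈ 0.013.

0.013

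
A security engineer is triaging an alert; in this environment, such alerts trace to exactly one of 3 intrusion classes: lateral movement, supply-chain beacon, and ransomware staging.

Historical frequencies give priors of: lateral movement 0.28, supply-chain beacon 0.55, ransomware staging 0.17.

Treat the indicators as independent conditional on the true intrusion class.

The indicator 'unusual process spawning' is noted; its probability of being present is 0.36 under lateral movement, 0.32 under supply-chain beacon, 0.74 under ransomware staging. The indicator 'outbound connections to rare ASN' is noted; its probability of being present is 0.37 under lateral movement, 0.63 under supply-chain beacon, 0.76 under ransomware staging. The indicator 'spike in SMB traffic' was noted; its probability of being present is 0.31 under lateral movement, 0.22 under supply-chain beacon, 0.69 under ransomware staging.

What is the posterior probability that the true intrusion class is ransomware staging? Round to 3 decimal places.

0.647

Multiply each prior by the joint likelihood of the indicator pattern:
  lateral movement: 0.28 × 0.36 × 0.37 × 0.31 = 0.011562
  supply-chain beacon: 0.55 × 0.32 × 0.63 × 0.22 = 0.024394
  ransomware staging: 0.17 × 0.74 × 0.76 × 0.69 = 0.06597
Marginal likelihood of the evidence = 0.10192.
P(ransomware staging | evidence) = 0.06597 / 0.10192 ≈ 0.647.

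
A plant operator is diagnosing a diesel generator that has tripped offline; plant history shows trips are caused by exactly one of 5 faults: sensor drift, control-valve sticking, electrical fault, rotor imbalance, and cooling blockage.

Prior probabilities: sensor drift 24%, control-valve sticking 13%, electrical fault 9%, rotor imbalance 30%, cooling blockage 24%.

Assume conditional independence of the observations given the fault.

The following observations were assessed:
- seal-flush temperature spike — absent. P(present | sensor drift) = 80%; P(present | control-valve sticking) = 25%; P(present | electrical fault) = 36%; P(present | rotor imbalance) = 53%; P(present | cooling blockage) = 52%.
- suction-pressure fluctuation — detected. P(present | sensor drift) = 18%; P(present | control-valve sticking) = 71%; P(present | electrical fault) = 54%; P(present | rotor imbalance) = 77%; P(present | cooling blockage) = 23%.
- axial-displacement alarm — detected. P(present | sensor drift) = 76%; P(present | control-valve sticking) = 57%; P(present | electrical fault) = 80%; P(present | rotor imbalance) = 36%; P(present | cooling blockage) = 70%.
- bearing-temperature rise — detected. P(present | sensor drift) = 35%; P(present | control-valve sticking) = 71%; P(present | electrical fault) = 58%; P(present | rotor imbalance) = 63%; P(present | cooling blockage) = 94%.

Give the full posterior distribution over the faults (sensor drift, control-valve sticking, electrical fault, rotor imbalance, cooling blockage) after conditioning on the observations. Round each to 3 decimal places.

For each hypothesis, the unnormalized posterior weight is prior × product of the observation likelihoods (using 1 − P(present | H) for each absent observation):
  sensor drift: 0.24 × (1 − 0.80) × 0.18 × 0.76 × 0.35 = 0.0022982
  control-valve sticking: 0.13 × (1 − 0.25) × 0.71 × 0.57 × 0.71 = 0.028015
  electrical fault: 0.09 × (1 − 0.36) × 0.54 × 0.80 × 0.58 = 0.014432
  rotor imbalance: 0.30 × (1 − 0.53) × 0.77 × 0.36 × 0.63 = 0.024624
  cooling blockage: 0.24 × (1 − 0.52) × 0.23 × 0.70 × 0.94 = 0.017434
The unnormalized weights sum to 0.086804.
P(sensor drift | evidence) = 0.0022982 / 0.086804 ≈ 0.026
P(control-valve sticking | evidence) = 0.028015 / 0.086804 ≈ 0.323
P(electrical fault | evidence) = 0.014432 / 0.086804 ≈ 0.166
P(rotor imbalance | evidence) = 0.024624 / 0.086804 ≈ 0.284
P(cooling blockage | evidence) = 0.017434 / 0.086804 ≈ 0.201

0.026, 0.323, 0.166, 0.284, 0.201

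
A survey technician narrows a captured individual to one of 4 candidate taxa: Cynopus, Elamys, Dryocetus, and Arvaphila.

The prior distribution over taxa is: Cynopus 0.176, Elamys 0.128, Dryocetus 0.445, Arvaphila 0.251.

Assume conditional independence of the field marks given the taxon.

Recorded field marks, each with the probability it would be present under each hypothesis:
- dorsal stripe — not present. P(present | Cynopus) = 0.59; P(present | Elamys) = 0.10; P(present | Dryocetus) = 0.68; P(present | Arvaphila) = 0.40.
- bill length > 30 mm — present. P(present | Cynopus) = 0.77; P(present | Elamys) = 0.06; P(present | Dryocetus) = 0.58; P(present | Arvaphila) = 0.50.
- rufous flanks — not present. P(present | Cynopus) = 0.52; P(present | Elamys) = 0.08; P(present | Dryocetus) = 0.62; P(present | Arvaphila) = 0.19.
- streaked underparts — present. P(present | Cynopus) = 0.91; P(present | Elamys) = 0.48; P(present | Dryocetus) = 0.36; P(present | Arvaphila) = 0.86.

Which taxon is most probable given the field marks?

Multiply each prior by the joint likelihood of the field mark pattern (using 1 − P(present | H) for each absent field mark):
  Cynopus: 0.176 × (1 − 0.59) × 0.77 × (1 − 0.52) × 0.91 = 0.02427
  Elamys: 0.128 × (1 − 0.10) × 0.06 × (1 − 0.08) × 0.48 = 0.0030523
  Dryocetus: 0.445 × (1 − 0.68) × 0.58 × (1 − 0.62) × 0.36 = 0.011299
  Arvaphila: 0.251 × (1 − 0.40) × 0.50 × (1 − 0.19) × 0.86 = 0.052454
Normalizing constant Z = 0.02427 + 0.0030523 + 0.011299 + 0.052454 = 0.091075.
P(Cynopus | evidence) ≈ 0.02427 / 0.091075 ≈ 0.266
P(Elamys | evidence) ≈ 0.0030523 / 0.091075 ≈ 0.034
P(Dryocetus | evidence) ≈ 0.011299 / 0.091075 ≈ 0.124
P(Arvaphila | evidence) ≈ 0.052454 / 0.091075 ≈ 0.576
The largest is 0.576, so Arvaphila is most probable.

Arvaphila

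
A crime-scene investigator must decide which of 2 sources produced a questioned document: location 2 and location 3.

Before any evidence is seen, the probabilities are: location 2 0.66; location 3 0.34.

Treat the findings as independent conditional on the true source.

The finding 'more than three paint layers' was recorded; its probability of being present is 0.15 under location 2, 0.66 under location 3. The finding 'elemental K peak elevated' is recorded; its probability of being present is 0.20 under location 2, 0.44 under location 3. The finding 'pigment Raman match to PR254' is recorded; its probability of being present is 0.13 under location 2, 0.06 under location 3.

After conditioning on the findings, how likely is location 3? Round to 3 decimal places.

For each hypothesis, the unnormalized posterior weight is prior × product of the finding likelihoods:
  location 2: 0.66 × 0.15 × 0.20 × 0.13 = 0.002574
  location 3: 0.34 × 0.66 × 0.44 × 0.06 = 0.0059242
The unnormalized weights sum to 0.0084982.
P(location 3 | evidence) = 0.0059242 / 0.0084982 ≈ 0.697.

0.697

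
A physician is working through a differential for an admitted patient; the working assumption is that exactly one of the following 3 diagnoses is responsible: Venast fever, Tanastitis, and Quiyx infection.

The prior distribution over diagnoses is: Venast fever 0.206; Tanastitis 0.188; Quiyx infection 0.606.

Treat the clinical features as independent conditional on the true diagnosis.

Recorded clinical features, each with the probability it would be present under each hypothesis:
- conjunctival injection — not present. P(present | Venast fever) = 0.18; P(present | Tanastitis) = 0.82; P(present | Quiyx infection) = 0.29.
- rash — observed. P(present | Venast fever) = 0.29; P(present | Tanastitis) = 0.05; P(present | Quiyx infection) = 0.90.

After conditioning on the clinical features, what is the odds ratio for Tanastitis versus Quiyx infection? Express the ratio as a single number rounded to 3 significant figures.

Posterior odds equal prior odds times the likelihood ratio; only the two competing hypotheses matter (using 1 − P(present | H) for each absent clinical feature).
  Tanastitis: 0.188 × (1 − 0.82) × 0.05 = 0.001692
  Quiyx infection: 0.606 × (1 − 0.29) × 0.90 = 0.38723
Posterior odds = 0.001692 / 0.38723 ≈ 0.00437.

0.00437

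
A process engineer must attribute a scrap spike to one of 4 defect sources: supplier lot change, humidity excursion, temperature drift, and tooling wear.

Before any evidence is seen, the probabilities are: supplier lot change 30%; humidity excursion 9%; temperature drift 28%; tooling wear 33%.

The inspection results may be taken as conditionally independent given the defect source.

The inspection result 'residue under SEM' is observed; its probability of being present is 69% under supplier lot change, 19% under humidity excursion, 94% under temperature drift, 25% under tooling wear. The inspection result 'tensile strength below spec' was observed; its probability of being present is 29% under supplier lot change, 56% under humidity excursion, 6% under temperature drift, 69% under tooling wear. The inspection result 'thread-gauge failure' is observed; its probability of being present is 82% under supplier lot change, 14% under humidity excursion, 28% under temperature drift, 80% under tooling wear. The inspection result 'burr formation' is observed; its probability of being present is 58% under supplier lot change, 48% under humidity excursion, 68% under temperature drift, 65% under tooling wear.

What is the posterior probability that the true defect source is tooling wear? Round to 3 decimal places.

For each hypothesis, the unnormalized posterior weight is prior × product of the inspection result likelihoods:
  supplier lot change: 0.30 × 0.69 × 0.29 × 0.82 × 0.58 = 0.02855
  humidity excursion: 0.09 × 0.19 × 0.56 × 0.14 × 0.48 = 0.00064351
  temperature drift: 0.28 × 0.94 × 0.06 × 0.28 × 0.68 = 0.0030068
  tooling wear: 0.33 × 0.25 × 0.69 × 0.80 × 0.65 = 0.029601
Marginal likelihood of the evidence = 0.061802.
P(tooling wear | evidence) = 0.029601 / 0.061802 ≈ 0.479.

0.479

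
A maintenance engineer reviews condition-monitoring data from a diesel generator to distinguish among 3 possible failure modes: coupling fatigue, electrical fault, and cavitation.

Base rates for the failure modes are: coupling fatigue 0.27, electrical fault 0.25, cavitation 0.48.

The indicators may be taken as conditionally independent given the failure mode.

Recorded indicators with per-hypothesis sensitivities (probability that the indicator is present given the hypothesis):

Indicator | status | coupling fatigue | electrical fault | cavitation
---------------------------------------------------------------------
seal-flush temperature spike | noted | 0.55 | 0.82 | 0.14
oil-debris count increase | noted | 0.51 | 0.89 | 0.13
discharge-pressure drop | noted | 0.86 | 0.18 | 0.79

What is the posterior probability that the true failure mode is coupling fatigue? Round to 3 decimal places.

By Bayes' rule with conditional independence, the unnormalized weight for each hypothesis is prior × ∏ likelihoods:
  coupling fatigue: 0.27 × 0.55 × 0.51 × 0.86 = 0.065132
  electrical fault: 0.25 × 0.82 × 0.89 × 0.18 = 0.032841
  cavitation: 0.48 × 0.14 × 0.13 × 0.79 = 0.0069014
Marginal likelihood of the evidence = 0.10487.
P(coupling fatigue | evidence) = 0.065132 / 0.10487 ≈ 0.621.

0.621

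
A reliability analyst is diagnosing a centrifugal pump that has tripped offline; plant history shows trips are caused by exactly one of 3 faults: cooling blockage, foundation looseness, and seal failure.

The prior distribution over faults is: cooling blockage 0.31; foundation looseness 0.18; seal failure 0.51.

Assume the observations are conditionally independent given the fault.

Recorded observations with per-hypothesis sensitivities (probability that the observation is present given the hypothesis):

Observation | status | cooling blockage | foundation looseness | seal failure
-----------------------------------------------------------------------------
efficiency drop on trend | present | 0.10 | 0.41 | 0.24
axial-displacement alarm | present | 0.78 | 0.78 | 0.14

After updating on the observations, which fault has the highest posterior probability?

foundation looseness

For each hypothesis, the unnormalized posterior weight is prior × product of the observation likelihoods:
  cooling blockage: 0.31 × 0.10 × 0.78 = 0.02418
  foundation looseness: 0.18 × 0.41 × 0.78 = 0.057564
  seal failure: 0.51 × 0.24 × 0.14 = 0.017136
Normalizing constant Z = 0.02418 + 0.057564 + 0.017136 = 0.09888.
P(cooling blockage | evidence) ≈ 0.02418 / 0.09888 ≈ 0.245
P(foundation looseness | evidence) ≈ 0.057564 / 0.09888 ≈ 0.582
P(seal failure | evidence) ≈ 0.017136 / 0.09888 ≈ 0.173
The largest is 0.582, so foundation looseness is most probable.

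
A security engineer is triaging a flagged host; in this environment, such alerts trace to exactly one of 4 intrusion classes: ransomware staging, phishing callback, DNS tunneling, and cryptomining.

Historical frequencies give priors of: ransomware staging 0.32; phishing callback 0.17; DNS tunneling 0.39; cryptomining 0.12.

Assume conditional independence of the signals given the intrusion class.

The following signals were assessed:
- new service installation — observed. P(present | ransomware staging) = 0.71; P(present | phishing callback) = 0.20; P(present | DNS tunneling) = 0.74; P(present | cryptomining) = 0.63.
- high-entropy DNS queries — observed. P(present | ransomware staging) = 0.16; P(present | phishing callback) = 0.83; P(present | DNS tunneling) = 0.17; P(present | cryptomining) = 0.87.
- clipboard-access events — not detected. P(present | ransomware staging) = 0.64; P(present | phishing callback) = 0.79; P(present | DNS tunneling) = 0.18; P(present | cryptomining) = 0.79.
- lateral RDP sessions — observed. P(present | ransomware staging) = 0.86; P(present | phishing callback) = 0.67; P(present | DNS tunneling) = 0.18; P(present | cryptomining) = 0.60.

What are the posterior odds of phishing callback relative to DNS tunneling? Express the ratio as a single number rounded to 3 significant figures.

Posterior odds equal prior odds times the likelihood ratio; only the two competing hypotheses matter (using 1 − P(present | H) for each absent signal).
  phishing callback: 0.17 × 0.20 × 0.83 × (1 − 0.79) × 0.67 = 0.0039706
  DNS tunneling: 0.39 × 0.74 × 0.17 × (1 − 0.18) × 0.18 = 0.0072416
Odds(phishing callback : DNS tunneling) = 0.0039706 / 0.0072416 ≈ 0.548.

0.548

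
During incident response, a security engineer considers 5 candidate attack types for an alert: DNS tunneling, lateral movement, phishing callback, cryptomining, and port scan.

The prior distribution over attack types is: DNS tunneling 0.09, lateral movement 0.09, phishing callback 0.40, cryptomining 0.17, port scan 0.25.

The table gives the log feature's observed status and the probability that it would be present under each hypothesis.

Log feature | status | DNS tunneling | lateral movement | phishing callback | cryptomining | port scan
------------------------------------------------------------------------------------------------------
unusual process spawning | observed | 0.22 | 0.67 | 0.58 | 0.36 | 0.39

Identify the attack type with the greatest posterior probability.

For each hypothesis, the unnormalized posterior weight is prior × likelihood:
  DNS tunneling: 0.09 × 0.22 = 0.0198
  lateral movement: 0.09 × 0.67 = 0.0603
  phishing callback: 0.40 × 0.58 = 0.232
  cryptomining: 0.17 × 0.36 = 0.0612
  port scan: 0.25 × 0.39 = 0.0975
Normalizing constant Z = 0.0198 + 0.0603 + 0.232 + 0.0612 + 0.0975 = 0.4708.
P(DNS tunneling | evidence) ≈ 0.0198 / 0.4708 ≈ 0.042
P(lateral movement | evidence) ≈ 0.0603 / 0.4708 ≈ 0.128
P(phishing callback | evidence) ≈ 0.232 / 0.4708 ≈ 0.493
P(cryptomining | evidence) ≈ 0.0612 / 0.4708 ≈ 0.130
P(port scan | evidence) ≈ 0.0975 / 0.4708 ≈ 0.207
The largest is 0.493, so phishing callback is most probable.

phishing callback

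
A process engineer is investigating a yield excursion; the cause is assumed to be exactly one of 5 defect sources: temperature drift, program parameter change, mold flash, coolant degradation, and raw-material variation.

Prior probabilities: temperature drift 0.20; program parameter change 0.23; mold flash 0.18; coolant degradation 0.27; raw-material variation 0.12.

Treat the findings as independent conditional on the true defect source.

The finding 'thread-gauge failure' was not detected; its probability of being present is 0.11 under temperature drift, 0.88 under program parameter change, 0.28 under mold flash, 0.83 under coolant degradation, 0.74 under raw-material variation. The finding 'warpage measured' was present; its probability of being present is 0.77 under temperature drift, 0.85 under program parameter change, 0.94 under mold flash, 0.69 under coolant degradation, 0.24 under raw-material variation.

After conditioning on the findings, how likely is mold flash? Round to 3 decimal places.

0.379

By Bayes' rule with conditional independence, the unnormalized weight for each hypothesis is prior × ∏ likelihoods (using 1 − P(present | H) for each absent finding):
  temperature drift: 0.20 × (1 − 0.11) × 0.77 = 0.13706
  program parameter change: 0.23 × (1 − 0.88) × 0.85 = 0.02346
  mold flash: 0.18 × (1 − 0.28) × 0.94 = 0.12182
  coolant degradation: 0.27 × (1 − 0.83) × 0.69 = 0.031671
  raw-material variation: 0.12 × (1 − 0.74) × 0.24 = 0.007488
The unnormalized weights sum to 0.3215.
P(mold flash | evidence) = 0.12182 / 0.3215 ≈ 0.379.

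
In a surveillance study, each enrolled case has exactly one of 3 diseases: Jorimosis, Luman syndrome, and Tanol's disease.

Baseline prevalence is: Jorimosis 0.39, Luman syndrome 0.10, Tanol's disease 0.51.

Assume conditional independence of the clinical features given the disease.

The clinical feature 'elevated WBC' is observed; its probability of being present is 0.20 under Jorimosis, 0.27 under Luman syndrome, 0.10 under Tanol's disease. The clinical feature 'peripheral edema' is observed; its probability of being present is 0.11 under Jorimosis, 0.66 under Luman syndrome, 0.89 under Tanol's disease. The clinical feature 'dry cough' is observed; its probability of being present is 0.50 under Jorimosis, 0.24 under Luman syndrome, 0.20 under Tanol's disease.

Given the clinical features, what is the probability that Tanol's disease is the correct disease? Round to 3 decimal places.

0.514

Multiply each prior by the joint likelihood of the clinical feature pattern:
  Jorimosis: 0.39 × 0.20 × 0.11 × 0.50 = 0.00429
  Luman syndrome: 0.10 × 0.27 × 0.66 × 0.24 = 0.0042768
  Tanol's disease: 0.51 × 0.10 × 0.89 × 0.20 = 0.009078
Marginal likelihood of the evidence = 0.017645.
P(Tanol's disease | evidence) = 0.009078 / 0.017645 ≈ 0.514.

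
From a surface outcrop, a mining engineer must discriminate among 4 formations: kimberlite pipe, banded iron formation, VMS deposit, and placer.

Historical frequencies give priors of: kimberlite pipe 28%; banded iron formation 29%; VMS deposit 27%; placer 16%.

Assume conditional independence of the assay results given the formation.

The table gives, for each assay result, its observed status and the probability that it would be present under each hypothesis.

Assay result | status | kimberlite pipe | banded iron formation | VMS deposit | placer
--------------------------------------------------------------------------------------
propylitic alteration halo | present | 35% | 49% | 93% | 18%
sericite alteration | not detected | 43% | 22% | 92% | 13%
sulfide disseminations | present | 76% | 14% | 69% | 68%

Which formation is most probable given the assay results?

By Bayes' rule with conditional independence, the unnormalized weight for each hypothesis is prior × ∏ likelihoods (using 1 − P(present | H) for each absent assay result):
  kimberlite pipe: 0.28 × 0.35 × (1 − 0.43) × 0.76 = 0.042454
  banded iron formation: 0.29 × 0.49 × (1 − 0.22) × 0.14 = 0.015517
  VMS deposit: 0.27 × 0.93 × (1 − 0.92) × 0.69 = 0.013861
  placer: 0.16 × 0.18 × (1 − 0.13) × 0.68 = 0.017038
Marginal likelihood of the evidence = 0.08887.
P(kimberlite pipe | evidence) ≈ 0.042454 / 0.08887 ≈ 0.478
P(banded iron formation | evidence) ≈ 0.015517 / 0.08887 ≈ 0.175
P(VMS deposit | evidence) ≈ 0.013861 / 0.08887 ≈ 0.156
P(placer | evidence) ≈ 0.017038 / 0.08887 ≈ 0.192
The largest is 0.478, so kimberlite pipe is most probable.

kimberlite pipe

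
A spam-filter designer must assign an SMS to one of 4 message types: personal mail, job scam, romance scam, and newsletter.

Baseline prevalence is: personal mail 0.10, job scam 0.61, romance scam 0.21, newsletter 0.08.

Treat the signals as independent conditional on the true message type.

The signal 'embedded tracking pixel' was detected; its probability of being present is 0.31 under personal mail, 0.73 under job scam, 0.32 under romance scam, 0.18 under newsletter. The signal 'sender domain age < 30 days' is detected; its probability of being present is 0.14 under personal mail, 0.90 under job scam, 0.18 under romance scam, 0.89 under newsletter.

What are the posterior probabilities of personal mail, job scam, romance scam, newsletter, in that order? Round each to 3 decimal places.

For each hypothesis, the unnormalized posterior weight is prior × product of the signal likelihoods:
  personal mail: 0.10 × 0.31 × 0.14 = 0.00434
  job scam: 0.61 × 0.73 × 0.90 = 0.40077
  romance scam: 0.21 × 0.32 × 0.18 = 0.012096
  newsletter: 0.08 × 0.18 × 0.89 = 0.012816
The unnormalized weights sum to 0.43002.
P(personal mail | evidence) = 0.00434 / 0.43002 ≈ 0.010
P(job scam | evidence) = 0.40077 / 0.43002 ≈ 0.932
P(romance scam | evidence) = 0.012096 / 0.43002 ≈ 0.028
P(newsletter | evidence) = 0.012816 / 0.43002 ≈ 0.030

0.010, 0.932, 0.028, 0.030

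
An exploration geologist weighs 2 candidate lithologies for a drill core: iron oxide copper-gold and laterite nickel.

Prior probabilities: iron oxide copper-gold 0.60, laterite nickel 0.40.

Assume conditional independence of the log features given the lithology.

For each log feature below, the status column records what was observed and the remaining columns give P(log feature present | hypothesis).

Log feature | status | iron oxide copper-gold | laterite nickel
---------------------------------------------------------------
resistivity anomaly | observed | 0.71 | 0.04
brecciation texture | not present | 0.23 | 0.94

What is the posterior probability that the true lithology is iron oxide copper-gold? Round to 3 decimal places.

0.997

By Bayes' rule with conditional independence, the unnormalized weight for each hypothesis is prior × ∏ likelihoods (using 1 − P(present | H) for each absent log feature):
  iron oxide copper-gold: 0.60 × 0.71 × (1 − 0.23) = 0.32802
  laterite nickel: 0.40 × 0.04 × (1 − 0.94) = 0.00096
Normalizing constant Z = 0.32802 + 0.00096 = 0.32898.
P(iron oxide copper-gold | evidence) = 0.32802 / 0.32898 ≈ 0.997.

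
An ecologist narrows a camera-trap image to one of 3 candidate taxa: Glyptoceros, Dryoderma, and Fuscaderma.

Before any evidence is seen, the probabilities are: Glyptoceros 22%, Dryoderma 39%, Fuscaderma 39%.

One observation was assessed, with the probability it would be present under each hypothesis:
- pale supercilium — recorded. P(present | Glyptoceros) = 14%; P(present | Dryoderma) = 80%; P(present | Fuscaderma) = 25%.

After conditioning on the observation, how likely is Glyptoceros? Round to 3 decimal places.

0.070

Multiply each prior by the likelihood of the observation:
  Glyptoceros: 0.22 × 0.14 = 0.0308
  Dryoderma: 0.39 × 0.80 = 0.312
  Fuscaderma: 0.39 × 0.25 = 0.0975
The unnormalized weights sum to 0.4403.
P(Glyptoceros | evidence) = 0.0308 / 0.4403 ≈ 0.070.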